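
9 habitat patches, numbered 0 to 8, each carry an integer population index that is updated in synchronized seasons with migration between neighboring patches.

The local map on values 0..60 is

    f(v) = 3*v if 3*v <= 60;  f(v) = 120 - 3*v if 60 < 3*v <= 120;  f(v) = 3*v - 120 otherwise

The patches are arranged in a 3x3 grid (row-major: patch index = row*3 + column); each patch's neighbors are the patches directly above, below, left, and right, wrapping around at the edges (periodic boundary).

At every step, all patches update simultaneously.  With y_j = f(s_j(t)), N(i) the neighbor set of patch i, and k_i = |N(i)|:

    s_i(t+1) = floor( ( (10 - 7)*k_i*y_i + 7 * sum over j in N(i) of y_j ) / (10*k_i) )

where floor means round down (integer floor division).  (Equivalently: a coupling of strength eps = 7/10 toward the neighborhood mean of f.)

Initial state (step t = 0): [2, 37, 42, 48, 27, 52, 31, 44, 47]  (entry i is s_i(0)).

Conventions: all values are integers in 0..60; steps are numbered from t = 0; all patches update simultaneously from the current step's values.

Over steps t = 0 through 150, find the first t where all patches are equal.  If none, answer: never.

Answer: never
Key observation: The state at step 31 reappears at step 35 — the system is in a cycle of period 4 from step 31 on.  No step 0..35 is synchronized, and the cycle repeats forever, so no step up to 150 (or ever) has all patches equal.

Derivation:
t=0: [2, 37, 42, 48, 27, 52, 31, 44, 47]  (not all equal)
t=1: [13, 13, 14, 26, 25, 26, 19, 20, 20]  (not all equal)
t=2: [43, 44, 44, 44, 45, 45, 52, 53, 53]  (not all equal)
t=3: [15, 16, 16, 16, 18, 18, 28, 29, 29]  (not all equal)
t=4: [45, 45, 45, 47, 48, 48, 38, 39, 39]  (not all equal)
t=5: [14, 14, 14, 18, 18, 18, 9, 9, 9]  (not all equal)
t=6: [41, 41, 41, 47, 47, 47, 34, 34, 34]  (not all equal)
t=7: [8, 8, 8, 17, 17, 17, 15, 15, 15]  (not all equal)
t=8: [32, 32, 32, 45, 45, 45, 42, 42, 42]  (not all equal)
t=9: [19, 19, 19, 15, 15, 15, 10, 10, 10]  (not all equal)
t=10: [50, 50, 50, 44, 44, 44, 37, 37, 37]  (not all equal)
t=11: [23, 23, 23, 14, 14, 14, 13, 13, 13]  (not all equal)
t=12: [47, 47, 47, 43, 43, 43, 41, 41, 41]  (not all equal)
t=13: [15, 15, 15, 10, 10, 10, 7, 7, 7]  (not all equal)
t=14: [38, 38, 38, 31, 31, 31, 26, 26, 26]  (not all equal)
t=15: [15, 15, 15, 25, 25, 25, 33, 33, 33]  (not all equal)
t=16: [40, 40, 40, 40, 40, 40, 29, 29, 29]  (not all equal)
t=17: [5, 5, 5, 5, 5, 5, 21, 21, 21]  (not all equal)
t=18: [22, 22, 22, 22, 22, 22, 42, 42, 42]  (not all equal)
t=19: [45, 45, 45, 45, 45, 45, 22, 22, 22]  (not all equal)
t=20: [21, 21, 21, 21, 21, 21, 40, 40, 40]  (not all equal)
t=21: [47, 47, 47, 47, 47, 47, 19, 19, 19]  (not all equal)
t=22: [27, 27, 27, 27, 27, 27, 44, 44, 44]  (not all equal)
t=23: [34, 34, 34, 34, 34, 34, 21, 21, 21]  (not all equal)
t=24: [24, 24, 24, 24, 24, 24, 43, 43, 43]  (not all equal)
t=25: [41, 41, 41, 41, 41, 41, 22, 22, 22]  (not all equal)
t=26: [11, 11, 11, 11, 11, 11, 36, 36, 36]  (not all equal)
t=27: [29, 29, 29, 29, 29, 29, 19, 19, 19]  (not all equal)
t=28: [37, 37, 37, 37, 37, 37, 48, 48, 48]  (not all equal)
t=29: [11, 11, 11, 11, 11, 11, 18, 18, 18]  (not all equal)
t=30: [36, 36, 36, 36, 36, 36, 46, 46, 46]  (not all equal)
t=31: [13, 13, 13, 13, 13, 13, 15, 15, 15]  (not all equal)
t=32: [40, 40, 40, 40, 40, 40, 42, 42, 42]  (not all equal)
t=33: [1, 1, 1, 1, 1, 1, 3, 3, 3]  (not all equal)
t=34: [4, 4, 4, 4, 4, 4, 6, 6, 6]  (not all equal)
t=35: [13, 13, 13, 13, 13, 13, 15, 15, 15]  (not all equal)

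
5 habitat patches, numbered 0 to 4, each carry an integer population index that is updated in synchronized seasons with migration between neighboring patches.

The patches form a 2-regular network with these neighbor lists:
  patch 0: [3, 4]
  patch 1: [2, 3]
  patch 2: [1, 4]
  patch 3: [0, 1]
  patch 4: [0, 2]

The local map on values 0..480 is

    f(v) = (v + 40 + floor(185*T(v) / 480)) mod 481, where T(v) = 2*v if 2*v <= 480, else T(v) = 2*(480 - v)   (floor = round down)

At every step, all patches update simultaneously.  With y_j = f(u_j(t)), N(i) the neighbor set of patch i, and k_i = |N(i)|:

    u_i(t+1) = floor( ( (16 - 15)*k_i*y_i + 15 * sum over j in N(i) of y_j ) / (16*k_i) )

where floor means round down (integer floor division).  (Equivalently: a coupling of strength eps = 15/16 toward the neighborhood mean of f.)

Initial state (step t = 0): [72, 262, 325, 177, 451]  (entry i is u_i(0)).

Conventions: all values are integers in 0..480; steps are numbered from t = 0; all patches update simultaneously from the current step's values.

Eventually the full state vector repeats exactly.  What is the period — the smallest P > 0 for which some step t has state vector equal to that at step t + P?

Simulating step by step:
t=0: [72, 262, 325, 177, 451]
t=1: [190, 196, 235, 320, 81]
t=2: [110, 238, 295, 357, 401]
t=3: [28, 257, 255, 326, 334]
t=4: [9, 250, 250, 261, 261]
t=5: [443, 467, 467, 274, 274]
t=6: [444, 240, 240, 60, 60]
t=7: [138, 315, 315, 241, 241]
t=8: [453, 218, 218, 162, 162]
t=9: [307, 379, 379, 235, 235]
t=10: [457, 221, 221, 260, 260]
t=11: [441, 448, 448, 246, 246]
t=12: [438, 234, 234, 57, 57]
t=13: [133, 306, 306, 235, 235]
t=14: [444, 468, 468, 382, 382]
t=15: [16, 26, 26, 31, 31]
t=16: [92, 89, 89, 78, 78]
t=17: [179, 188, 188, 198, 198]
t=18: [387, 380, 380, 365, 365]
t=19: [12, 14, 14, 16, 16]
t=20: [67, 65, 65, 62, 62]
t=21: [149, 152, 152, 156, 156]
t=22: [315, 312, 312, 306, 306]
t=23: [450, 225, 225, 30, 30]
t=24: [89, 276, 276, 226, 226]
t=25: [424, 457, 457, 341, 341]
t=26: [8, 20, 20, 28, 28]
t=27: [86, 81, 81, 66, 66]
t=28: [158, 170, 170, 185, 185]
t=29: [364, 353, 353, 332, 332]
t=30: [5, 7, 7, 10, 10]
t=31: [56, 54, 54, 50, 50]
t=32: [128, 131, 131, 136, 136]
t=33: [279, 275, 275, 269, 269]
t=34: [471, 472, 472, 472, 472]
t=35: [36, 37, 37, 36, 36]
t=36: [103, 104, 104, 103, 103]
t=37: [222, 223, 223, 222, 222]
t=38: [433, 433, 433, 433, 433]
t=39: [28, 28, 28, 28, 28]
t=40: [89, 89, 89, 89, 89]
t=41: [197, 197, 197, 197, 197]
t=42: [388, 388, 388, 388, 388]
t=43: [17, 17, 17, 17, 17]
t=44: [70, 70, 70, 70, 70]
t=45: [163, 163, 163, 163, 163]
t=46: [328, 328, 328, 328, 328]
t=47: [4, 4, 4, 4, 4]
t=48: [47, 47, 47, 47, 47]
t=49: [123, 123, 123, 123, 123]
t=50: [257, 257, 257, 257, 257]
t=51: [468, 468, 468, 468, 468]
t=52: [36, 36, 36, 36, 36]
t=53: [103, 103, 103, 103, 103]
t=54: [222, 222, 222, 222, 222]
t=55: [433, 433, 433, 433, 433]

Answer: 17
Key observation: The state at step 38, [433, 433, 433, 433, 433], reappears at step 55 — and no state repeats earlier — so the cycle the system enters has period 17.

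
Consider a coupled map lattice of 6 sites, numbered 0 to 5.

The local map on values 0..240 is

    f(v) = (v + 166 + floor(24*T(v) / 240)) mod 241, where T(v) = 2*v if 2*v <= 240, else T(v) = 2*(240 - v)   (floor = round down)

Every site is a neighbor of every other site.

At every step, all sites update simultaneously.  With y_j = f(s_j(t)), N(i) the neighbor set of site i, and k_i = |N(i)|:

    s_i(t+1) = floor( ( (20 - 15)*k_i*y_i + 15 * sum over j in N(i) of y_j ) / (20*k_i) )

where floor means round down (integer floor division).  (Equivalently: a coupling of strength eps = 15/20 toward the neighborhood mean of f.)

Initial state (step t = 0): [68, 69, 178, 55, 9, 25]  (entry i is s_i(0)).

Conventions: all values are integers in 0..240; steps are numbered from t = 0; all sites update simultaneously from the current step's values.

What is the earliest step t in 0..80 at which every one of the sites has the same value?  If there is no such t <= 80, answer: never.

Answer: 3
Key observation: Synchronization is absorbing here: once all sites are equal they stay equal, and step 3 is the first all-equal step.

Derivation:
t=0: [68, 69, 178, 55, 9, 25]  (not all equal)
t=1: [110, 110, 121, 133, 127, 129]  (not all equal)
t=2: [67, 67, 68, 69, 69, 69]  (not all equal)
t=3: [6, 6, 6, 6, 6, 6]  (all equal)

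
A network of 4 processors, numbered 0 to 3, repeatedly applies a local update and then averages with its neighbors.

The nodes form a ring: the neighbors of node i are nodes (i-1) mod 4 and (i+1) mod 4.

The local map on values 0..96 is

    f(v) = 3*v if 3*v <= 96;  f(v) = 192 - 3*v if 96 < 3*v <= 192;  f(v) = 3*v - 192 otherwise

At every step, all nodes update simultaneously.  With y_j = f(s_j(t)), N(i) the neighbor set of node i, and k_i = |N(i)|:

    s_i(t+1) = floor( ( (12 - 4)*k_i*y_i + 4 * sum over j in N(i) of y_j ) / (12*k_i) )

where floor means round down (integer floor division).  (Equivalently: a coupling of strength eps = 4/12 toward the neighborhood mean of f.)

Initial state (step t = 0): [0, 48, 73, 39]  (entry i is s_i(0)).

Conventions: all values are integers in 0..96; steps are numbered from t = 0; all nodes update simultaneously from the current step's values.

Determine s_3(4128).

Simulating step by step:
t=0: [0, 48, 73, 39]
t=1: [20, 36, 38, 54]
t=2: [59, 79, 71, 43]
t=3: [28, 36, 32, 48]
t=4: [78, 86, 86, 62]
t=5: [40, 62, 56, 22]
t=6: [60, 20, 28, 60]
t=7: [20, 56, 68, 24]
t=8: [56, 28, 24, 60]
t=9: [32, 72, 64, 24]
t=10: [80, 32, 16, 64]
t=11: [48, 80, 48, 16]
t=12: [48, 48, 48, 48]
t=13: [48, 48, 48, 48]

Answer: s_3(4128) = 48
Key observation: The state at step 12, [48, 48, 48, 48], reappears at step 13: the system is in a cycle of period 1 from step 12 on.  Therefore the state at step 4128 equals the state at step 12 + ((4128 - 12) mod 1) = 12, which is [48, 48, 48, 48].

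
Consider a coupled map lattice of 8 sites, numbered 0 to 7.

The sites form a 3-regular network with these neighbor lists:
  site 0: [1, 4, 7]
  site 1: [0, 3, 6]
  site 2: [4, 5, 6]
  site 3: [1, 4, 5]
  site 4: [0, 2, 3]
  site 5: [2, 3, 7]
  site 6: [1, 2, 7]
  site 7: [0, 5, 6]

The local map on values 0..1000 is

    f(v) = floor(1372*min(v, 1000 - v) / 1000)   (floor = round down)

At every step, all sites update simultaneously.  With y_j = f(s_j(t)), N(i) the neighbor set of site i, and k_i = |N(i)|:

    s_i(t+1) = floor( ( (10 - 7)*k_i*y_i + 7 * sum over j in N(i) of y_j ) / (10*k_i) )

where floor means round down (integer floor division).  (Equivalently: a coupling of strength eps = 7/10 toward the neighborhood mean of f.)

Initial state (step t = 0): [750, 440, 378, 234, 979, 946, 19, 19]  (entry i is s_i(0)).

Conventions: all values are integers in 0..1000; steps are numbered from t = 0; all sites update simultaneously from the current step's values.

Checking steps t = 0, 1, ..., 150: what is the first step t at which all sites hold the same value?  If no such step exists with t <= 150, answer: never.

Simulating step by step:
t=0: [750, 440, 378, 234, 979, 946, 19, 19]  (not all equal)
t=1: [256, 341, 185, 260, 284, 224, 275, 111]  (not all equal)
t=2: [340, 393, 326, 378, 340, 269, 316, 287]  (not all equal)
t=3: [466, 492, 429, 476, 473, 427, 451, 413]  (not all equal)
t=4: [632, 648, 608, 641, 633, 597, 612, 599]  (not all equal)
t=5: [509, 501, 531, 506, 508, 534, 525, 535]  (not all equal)
t=6: [667, 672, 651, 669, 667, 648, 653, 649]  (not all equal)
t=7: [460, 458, 473, 460, 460, 474, 471, 474]  (not all equal)
t=8: [634, 633, 644, 634, 634, 645, 643, 644]  (not all equal)
t=9: [498, 499, 491, 498, 498, 490, 491, 491]  (not all equal)
t=10: [680, 680, 675, 680, 680, 675, 675, 675]  (not all equal)
t=11: [440, 440, 443, 440, 440, 443, 443, 443]  (not all equal)
t=12: [603, 603, 606, 603, 603, 606, 606, 606]  (not all equal)
t=13: [543, 543, 540, 543, 543, 540, 540, 540]  (not all equal)
t=14: [627, 627, 630, 627, 627, 630, 630, 630]  (not all equal)
t=15: [510, 510, 507, 510, 510, 507, 507, 507]  (not all equal)
t=16: [672, 672, 675, 672, 672, 675, 675, 675]  (not all equal)
t=17: [448, 448, 446, 448, 448, 446, 446, 446]  (not all equal)
t=18: [613, 613, 611, 613, 613, 611, 611, 611]  (not all equal)
t=19: [530, 530, 532, 530, 530, 532, 532, 532]  (not all equal)
t=20: [643, 643, 642, 643, 643, 642, 642, 642]  (not all equal)
t=21: [489, 489, 490, 489, 489, 490, 490, 490]  (not all equal)
t=22: [670, 670, 671, 670, 670, 671, 671, 671]  (not all equal)
t=23: [451, 451, 451, 451, 451, 451, 451, 451]  (all equal)

Answer: 23
Key observation: Synchronization is absorbing here: once all sites are equal they stay equal, and step 23 is the first all-equal step.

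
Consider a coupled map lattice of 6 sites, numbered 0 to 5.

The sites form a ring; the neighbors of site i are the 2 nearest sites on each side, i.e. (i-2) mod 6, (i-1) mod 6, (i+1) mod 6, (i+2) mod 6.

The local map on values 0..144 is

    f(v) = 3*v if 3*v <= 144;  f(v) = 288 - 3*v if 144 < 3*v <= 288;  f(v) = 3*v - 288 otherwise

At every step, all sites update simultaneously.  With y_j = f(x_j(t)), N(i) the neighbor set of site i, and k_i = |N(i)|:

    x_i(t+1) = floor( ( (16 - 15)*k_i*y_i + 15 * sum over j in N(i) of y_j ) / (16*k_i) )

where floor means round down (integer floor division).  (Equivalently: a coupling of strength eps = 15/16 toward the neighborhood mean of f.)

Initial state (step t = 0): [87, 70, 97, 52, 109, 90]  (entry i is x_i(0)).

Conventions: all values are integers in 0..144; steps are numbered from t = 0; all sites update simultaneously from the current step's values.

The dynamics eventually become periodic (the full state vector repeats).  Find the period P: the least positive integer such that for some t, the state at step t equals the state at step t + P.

Answer: 20
Key observation: The state at step 71, [95, 93, 93, 95, 93, 93], reappears at step 91 — and no state repeats earlier — so the cycle the system enters has period 20.

Derivation:
t=0: [87, 70, 97, 52, 109, 90]
t=1: [34, 47, 64, 40, 44, 65]
t=2: [114, 105, 122, 115, 104, 121]
t=3: [51, 63, 42, 51, 63, 42]
t=4: [113, 128, 117, 113, 128, 117]
t=5: [77, 59, 72, 77, 59, 72]
t=6: [89, 67, 83, 89, 67, 83]
t=7: [60, 33, 53, 60, 33, 53]
t=8: [113, 117, 105, 113, 117, 105]
t=9: [45, 40, 55, 45, 40, 55]
t=10: [122, 128, 127, 122, 128, 127]
t=11: [93, 86, 87, 93, 86, 87]
t=12: [27, 18, 19, 27, 18, 19]
t=13: [57, 68, 66, 57, 68, 66]
t=14: [88, 102, 99, 88, 102, 99]
t=15: [14, 16, 20, 14, 16, 20]
t=16: [53, 50, 45, 53, 50, 45]
t=17: [136, 132, 133, 136, 132, 133]
t=18: [110, 115, 113, 110, 115, 113]
t=19: [53, 47, 49, 53, 47, 49]
t=20: [140, 135, 135, 140, 135, 135]
t=21: [117, 124, 124, 117, 124, 124]
t=22: [82, 74, 74, 82, 74, 74]
t=23: [64, 54, 54, 64, 54, 54]
t=24: [124, 111, 111, 124, 111, 111]
t=25: [47, 63, 63, 47, 63, 63]
t=26: [101, 118, 118, 101, 118, 118]
t=27: [62, 42, 42, 62, 42, 42]
t=28: [124, 114, 114, 124, 114, 114]
t=29: [55, 68, 68, 55, 68, 68]
t=30: [86, 102, 102, 86, 102, 102]
t=31: [18, 23, 23, 18, 23, 23]
t=32: [68, 61, 61, 68, 61, 61]
t=33: [103, 95, 95, 103, 95, 95]
t=34: [4, 11, 11, 4, 11, 11]
t=35: [31, 23, 23, 31, 23, 23]
t=36: [70, 80, 80, 70, 80, 80]
t=37: [49, 62, 62, 49, 62, 62]
t=38: [104, 120, 120, 104, 120, 120]
t=39: [69, 49, 49, 69, 49, 49]
t=40: [137, 112, 112, 137, 112, 112]
t=41: [52, 83, 83, 52, 83, 83]
t=42: [44, 82, 82, 44, 82, 82]
t=43: [47, 84, 84, 47, 84, 84]
t=44: [42, 85, 85, 42, 85, 85]
t=45: [38, 76, 76, 38, 76, 76]
t=46: [63, 85, 85, 63, 85, 85]
t=47: [37, 63, 63, 37, 63, 63]
t=48: [99, 104, 104, 99, 104, 104]
t=49: [23, 16, 16, 23, 16, 16]
t=50: [49, 57, 57, 49, 57, 57]
t=51: [118, 128, 128, 118, 128, 128]
t=52: [94, 81, 81, 94, 81, 81]
t=53: [42, 26, 26, 42, 26, 26]
t=54: [81, 100, 100, 81, 100, 100]
t=55: [14, 27, 27, 14, 27, 27]
t=56: [78, 62, 62, 78, 62, 62]
t=57: [99, 79, 79, 99, 79, 79]
t=58: [48, 31, 31, 48, 31, 31]
t=59: [96, 116, 116, 96, 116, 116]
t=60: [56, 31, 31, 56, 31, 31]
t=61: [94, 105, 105, 94, 105, 105]
t=62: [25, 17, 17, 25, 17, 17]
t=63: [52, 62, 62, 52, 62, 62]
t=64: [103, 116, 116, 103, 116, 116]
t=65: [57, 41, 41, 57, 41, 41]
t=66: [122, 120, 120, 122, 120, 120]
t=67: [72, 74, 74, 72, 74, 74]
t=68: [66, 68, 68, 66, 68, 68]
t=69: [84, 86, 86, 84, 86, 86]
t=70: [30, 32, 32, 30, 32, 32]
t=71: [95, 93, 93, 95, 93, 93]
t=72: [8, 6, 6, 8, 6, 6]
t=73: [18, 20, 20, 18, 20, 20]
t=74: [59, 57, 57, 59, 57, 57]
t=75: [116, 114, 114, 116, 114, 114]
t=76: [54, 56, 56, 54, 56, 56]
t=77: [120, 122, 122, 120, 122, 122]
t=78: [77, 75, 75, 77, 75, 75]
t=79: [62, 60, 60, 62, 60, 60]
t=80: [107, 105, 105, 107, 105, 105]
t=81: [27, 29, 29, 27, 29, 29]
t=82: [86, 84, 84, 86, 84, 84]
t=83: [35, 33, 33, 35, 33, 33]
t=84: [99, 101, 101, 99, 101, 101]
t=85: [14, 12, 12, 14, 12, 12]
t=86: [36, 38, 38, 36, 38, 38]
t=87: [113, 111, 111, 113, 111, 111]
t=88: [45, 47, 47, 45, 47, 47]
t=89: [140, 138, 138, 140, 138, 138]
t=90: [126, 128, 128, 126, 128, 128]
t=91: [95, 93, 93, 95, 93, 93]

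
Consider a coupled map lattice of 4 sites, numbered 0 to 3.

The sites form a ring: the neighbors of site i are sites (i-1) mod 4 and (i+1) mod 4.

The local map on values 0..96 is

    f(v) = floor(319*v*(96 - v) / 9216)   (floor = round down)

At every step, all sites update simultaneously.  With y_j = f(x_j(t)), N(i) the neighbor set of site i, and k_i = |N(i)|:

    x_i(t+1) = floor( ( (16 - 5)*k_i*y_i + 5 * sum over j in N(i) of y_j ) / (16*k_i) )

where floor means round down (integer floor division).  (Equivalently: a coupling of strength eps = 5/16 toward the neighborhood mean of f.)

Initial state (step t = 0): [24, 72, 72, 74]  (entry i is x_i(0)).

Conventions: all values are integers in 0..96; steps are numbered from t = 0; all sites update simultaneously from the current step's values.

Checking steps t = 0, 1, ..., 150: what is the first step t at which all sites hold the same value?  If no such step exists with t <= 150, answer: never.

Answer: 6
Key observation: Synchronization is absorbing here: once all sites are equal they stay equal, and step 6 is the first all-equal step.

Derivation:
t=0: [24, 72, 72, 74]  (not all equal)
t=1: [58, 59, 58, 56]  (not all equal)
t=2: [76, 75, 76, 76]  (not all equal)
t=3: [52, 53, 52, 52]  (not all equal)
t=4: [78, 78, 78, 79]  (not all equal)
t=5: [47, 48, 47, 46]  (not all equal)
t=6: [79, 79, 79, 79]  (all equal)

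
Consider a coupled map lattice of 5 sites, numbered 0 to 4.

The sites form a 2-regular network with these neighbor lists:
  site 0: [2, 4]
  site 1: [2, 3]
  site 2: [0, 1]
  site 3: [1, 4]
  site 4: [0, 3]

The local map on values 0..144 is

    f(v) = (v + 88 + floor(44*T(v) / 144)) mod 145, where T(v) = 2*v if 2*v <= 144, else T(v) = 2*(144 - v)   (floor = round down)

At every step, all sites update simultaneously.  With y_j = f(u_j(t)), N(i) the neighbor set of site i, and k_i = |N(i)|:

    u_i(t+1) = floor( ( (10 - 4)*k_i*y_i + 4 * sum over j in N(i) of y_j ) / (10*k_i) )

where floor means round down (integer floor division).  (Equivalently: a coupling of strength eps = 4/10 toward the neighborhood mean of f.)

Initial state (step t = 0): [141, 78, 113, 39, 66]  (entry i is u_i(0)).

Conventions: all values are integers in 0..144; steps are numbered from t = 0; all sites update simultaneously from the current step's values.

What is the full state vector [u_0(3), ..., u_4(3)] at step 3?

Answer: [24, 34, 26, 48, 29]

Derivation:
t=0: [141, 78, 113, 39, 66]
t=1: [75, 52, 73, 25, 47]
t=2: [51, 53, 52, 85, 48]
t=3: [24, 34, 26, 48, 29]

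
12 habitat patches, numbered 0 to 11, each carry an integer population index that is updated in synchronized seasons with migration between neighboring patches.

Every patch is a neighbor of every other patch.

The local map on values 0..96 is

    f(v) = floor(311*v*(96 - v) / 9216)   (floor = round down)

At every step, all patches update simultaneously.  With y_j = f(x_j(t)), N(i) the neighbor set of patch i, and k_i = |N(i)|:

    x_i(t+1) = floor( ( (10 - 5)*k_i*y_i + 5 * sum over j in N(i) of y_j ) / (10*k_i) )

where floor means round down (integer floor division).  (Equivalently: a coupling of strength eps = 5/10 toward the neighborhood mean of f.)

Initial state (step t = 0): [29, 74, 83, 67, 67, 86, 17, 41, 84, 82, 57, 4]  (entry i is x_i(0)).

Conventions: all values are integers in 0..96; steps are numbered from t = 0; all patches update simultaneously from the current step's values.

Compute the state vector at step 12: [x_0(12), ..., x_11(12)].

Answer: [77, 77, 77, 77, 77, 77, 77, 77, 77, 77, 77, 77]

Derivation:
t=0: [29, 74, 83, 67, 67, 86, 17, 41, 84, 82, 57, 4]
t=1: [56, 51, 43, 56, 56, 40, 47, 61, 42, 44, 61, 32]
t=2: [74, 75, 75, 74, 74, 74, 75, 73, 75, 75, 73, 72]
t=3: [54, 53, 53, 54, 54, 54, 53, 55, 53, 53, 55, 55]
t=4: [76, 76, 76, 76, 76, 76, 76, 76, 76, 76, 76, 76]
t=5: [51, 51, 51, 51, 51, 51, 51, 51, 51, 51, 51, 51]
t=6: [77, 77, 77, 77, 77, 77, 77, 77, 77, 77, 77, 77]
t=7: [49, 49, 49, 49, 49, 49, 49, 49, 49, 49, 49, 49]
t=8: [77, 77, 77, 77, 77, 77, 77, 77, 77, 77, 77, 77]
t=9: [49, 49, 49, 49, 49, 49, 49, 49, 49, 49, 49, 49]
t=10: [77, 77, 77, 77, 77, 77, 77, 77, 77, 77, 77, 77]
t=11: [49, 49, 49, 49, 49, 49, 49, 49, 49, 49, 49, 49]
t=12: [77, 77, 77, 77, 77, 77, 77, 77, 77, 77, 77, 77]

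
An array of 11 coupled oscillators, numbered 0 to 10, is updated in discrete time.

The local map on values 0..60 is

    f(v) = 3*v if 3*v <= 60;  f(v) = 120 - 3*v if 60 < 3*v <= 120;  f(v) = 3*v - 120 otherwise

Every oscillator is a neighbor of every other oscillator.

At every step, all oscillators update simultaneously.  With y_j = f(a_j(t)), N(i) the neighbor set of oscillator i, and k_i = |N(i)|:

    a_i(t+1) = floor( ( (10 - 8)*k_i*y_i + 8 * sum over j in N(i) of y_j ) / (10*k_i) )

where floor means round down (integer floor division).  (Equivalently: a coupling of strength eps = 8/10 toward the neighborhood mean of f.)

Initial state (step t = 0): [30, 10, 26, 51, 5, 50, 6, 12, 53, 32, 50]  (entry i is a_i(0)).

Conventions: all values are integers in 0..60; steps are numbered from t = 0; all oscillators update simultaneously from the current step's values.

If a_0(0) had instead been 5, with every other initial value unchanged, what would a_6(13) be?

Answer: a_6(13) = 21
Key observation: This trace re-runs the system from the modified initial state.

Derivation:
t=0: [5, 10, 26, 51, 5, 50, 6, 12, 53, 32, 50]
t=1: [26, 28, 30, 28, 26, 28, 27, 29, 29, 27, 28]
t=2: [37, 36, 35, 36, 37, 36, 36, 36, 36, 36, 36]
t=3: [11, 11, 12, 11, 11, 11, 11, 11, 11, 11, 11]
t=4: [33, 33, 33, 33, 33, 33, 33, 33, 33, 33, 33]
t=5: [21, 21, 21, 21, 21, 21, 21, 21, 21, 21, 21]
t=6: [57, 57, 57, 57, 57, 57, 57, 57, 57, 57, 57]
t=7: [51, 51, 51, 51, 51, 51, 51, 51, 51, 51, 51]
t=8: [33, 33, 33, 33, 33, 33, 33, 33, 33, 33, 33]
t=9: [21, 21, 21, 21, 21, 21, 21, 21, 21, 21, 21]
t=10: [57, 57, 57, 57, 57, 57, 57, 57, 57, 57, 57]
t=11: [51, 51, 51, 51, 51, 51, 51, 51, 51, 51, 51]
t=12: [33, 33, 33, 33, 33, 33, 33, 33, 33, 33, 33]
t=13: [21, 21, 21, 21, 21, 21, 21, 21, 21, 21, 21]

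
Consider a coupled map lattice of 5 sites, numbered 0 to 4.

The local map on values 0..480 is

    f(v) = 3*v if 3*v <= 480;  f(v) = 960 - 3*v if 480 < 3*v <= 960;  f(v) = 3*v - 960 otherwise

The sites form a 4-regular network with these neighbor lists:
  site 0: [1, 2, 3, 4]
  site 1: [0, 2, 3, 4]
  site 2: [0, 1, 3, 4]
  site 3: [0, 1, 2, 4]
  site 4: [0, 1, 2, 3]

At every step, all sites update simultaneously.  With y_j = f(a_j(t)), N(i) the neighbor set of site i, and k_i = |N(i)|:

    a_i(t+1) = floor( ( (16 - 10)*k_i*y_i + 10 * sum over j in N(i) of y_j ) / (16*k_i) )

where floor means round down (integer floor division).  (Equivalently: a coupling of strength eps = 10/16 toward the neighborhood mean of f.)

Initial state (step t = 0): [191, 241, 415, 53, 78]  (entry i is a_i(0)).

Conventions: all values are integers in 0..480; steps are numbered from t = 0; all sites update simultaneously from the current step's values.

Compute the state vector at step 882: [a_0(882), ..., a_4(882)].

Simulating step by step:
t=0: [191, 241, 415, 53, 78]
t=1: [288, 255, 265, 238, 254]
t=2: [161, 183, 176, 194, 183]
t=3: [433, 419, 424, 412, 419]
t=4: [311, 302, 305, 298, 302]
t=5: [44, 50, 48, 52, 50]
t=6: [143, 147, 145, 148, 147]
t=7: [436, 438, 437, 439, 438]
t=8: [351, 353, 352, 353, 353]
t=9: [96, 97, 96, 97, 97]
t=10: [289, 290, 289, 290, 290]
t=11: [91, 90, 91, 90, 90]
t=12: [271, 270, 271, 270, 270]
t=13: [148, 149, 148, 149, 149]
t=14: [445, 446, 445, 446, 446]
t=15: [376, 377, 376, 377, 377]
t=16: [169, 170, 169, 170, 170]
t=17: [451, 450, 451, 450, 450]
t=18: [391, 390, 391, 390, 390]
t=19: [211, 210, 211, 210, 210]
t=20: [328, 329, 328, 329, 329]
t=21: [25, 26, 25, 26, 26]
t=22: [76, 77, 76, 77, 77]
t=23: [229, 230, 229, 230, 230]
t=24: [271, 270, 271, 270, 270]

Answer: [391, 390, 391, 390, 390]
Key observation: The state at step 12, [271, 270, 271, 270, 270], reappears at step 24: the system is in a cycle of period 12 from step 12 on.  Therefore the state at step 882 equals the state at step 12 + ((882 - 12) mod 12) = 18, which is [391, 390, 391, 390, 390].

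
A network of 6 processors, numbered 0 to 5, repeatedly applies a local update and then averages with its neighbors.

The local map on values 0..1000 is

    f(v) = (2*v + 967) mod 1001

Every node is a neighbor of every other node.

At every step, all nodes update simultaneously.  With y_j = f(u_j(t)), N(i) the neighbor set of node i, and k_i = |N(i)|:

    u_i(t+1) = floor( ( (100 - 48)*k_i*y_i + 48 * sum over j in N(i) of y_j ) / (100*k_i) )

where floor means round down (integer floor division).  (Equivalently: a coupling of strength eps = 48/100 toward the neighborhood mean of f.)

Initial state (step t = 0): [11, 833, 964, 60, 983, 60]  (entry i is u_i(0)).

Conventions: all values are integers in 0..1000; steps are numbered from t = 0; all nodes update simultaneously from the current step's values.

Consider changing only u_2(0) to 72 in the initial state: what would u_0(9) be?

Simulating step by step:
t=0: [11, 833, 72, 60, 983, 60]
t=1: [691, 539, 318, 308, 666, 308]
t=2: [382, 253, 490, 482, 361, 482]
t=3: [760, 650, 851, 845, 742, 845]
t=4: [510, 417, 587, 582, 495, 582]
t=5: [719, 640, 360, 356, 706, 356]
t=6: [465, 398, 585, 581, 454, 581]
t=7: [660, 603, 337, 334, 650, 334]
t=8: [373, 324, 523, 521, 364, 521]
t=9: [498, 456, 200, 199, 490, 199]

Answer: u_0(9) = 498
Key observation: This trace re-runs the system from the modified initial state.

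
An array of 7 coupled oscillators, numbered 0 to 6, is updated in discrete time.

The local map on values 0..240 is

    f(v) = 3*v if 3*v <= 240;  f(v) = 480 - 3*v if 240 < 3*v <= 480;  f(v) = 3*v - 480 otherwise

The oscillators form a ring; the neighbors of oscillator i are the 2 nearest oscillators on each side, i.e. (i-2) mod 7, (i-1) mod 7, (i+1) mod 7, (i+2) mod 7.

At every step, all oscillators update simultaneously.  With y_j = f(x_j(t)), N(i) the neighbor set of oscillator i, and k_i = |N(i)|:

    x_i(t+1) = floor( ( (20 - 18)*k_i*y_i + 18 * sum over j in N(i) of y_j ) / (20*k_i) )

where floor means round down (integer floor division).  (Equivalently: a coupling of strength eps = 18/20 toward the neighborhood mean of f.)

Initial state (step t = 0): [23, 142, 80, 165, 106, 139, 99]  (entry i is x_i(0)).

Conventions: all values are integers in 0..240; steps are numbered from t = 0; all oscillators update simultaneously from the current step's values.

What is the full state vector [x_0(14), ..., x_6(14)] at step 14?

Answer: [39, 37, 36, 37, 35, 37, 38]

Derivation:
t=0: [23, 142, 80, 165, 106, 139, 99]
t=1: [128, 119, 91, 118, 128, 102, 96]
t=2: [166, 152, 119, 147, 166, 132, 129]
t=3: [74, 63, 34, 59, 78, 46, 41]
t=4: [146, 159, 195, 166, 144, 183, 188]
t=5: [62, 56, 35, 52, 66, 50, 44]
t=6: [143, 147, 169, 155, 141, 166, 171]
t=7: [31, 32, 39, 33, 26, 36, 40]
t=8: [108, 106, 94, 99, 107, 98, 96]
t=9: [181, 180, 168, 176, 186, 173, 168]
t=10: [39, 41, 58, 50, 38, 51, 56]
t=11: [150, 149, 130, 141, 156, 138, 130]
t=12: [65, 63, 38, 50, 69, 49, 40]
t=13: [147, 149, 178, 162, 140, 165, 178]
t=14: [39, 37, 36, 37, 35, 37, 38]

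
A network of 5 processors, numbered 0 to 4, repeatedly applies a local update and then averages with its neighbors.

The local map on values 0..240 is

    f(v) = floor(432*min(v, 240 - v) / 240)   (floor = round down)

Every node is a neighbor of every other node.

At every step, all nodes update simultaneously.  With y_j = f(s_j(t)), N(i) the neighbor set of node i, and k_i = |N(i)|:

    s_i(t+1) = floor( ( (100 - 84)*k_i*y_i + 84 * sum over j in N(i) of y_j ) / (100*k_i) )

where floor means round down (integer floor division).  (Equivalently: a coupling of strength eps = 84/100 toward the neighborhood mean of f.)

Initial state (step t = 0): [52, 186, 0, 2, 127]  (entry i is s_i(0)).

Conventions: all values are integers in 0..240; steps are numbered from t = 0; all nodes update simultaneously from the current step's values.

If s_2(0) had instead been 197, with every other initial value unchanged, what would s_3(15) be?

Simulating step by step:
t=0: [52, 186, 197, 2, 127]
t=1: [94, 94, 95, 99, 89]
t=2: [169, 169, 169, 168, 169]
t=3: [127, 127, 127, 127, 127]
t=4: [203, 203, 203, 203, 203]
t=5: [66, 66, 66, 66, 66]
t=6: [118, 118, 118, 118, 118]
t=7: [212, 212, 212, 212, 212]
t=8: [50, 50, 50, 50, 50]
t=9: [90, 90, 90, 90, 90]
t=10: [162, 162, 162, 162, 162]
t=11: [140, 140, 140, 140, 140]
t=12: [180, 180, 180, 180, 180]
t=13: [108, 108, 108, 108, 108]
t=14: [194, 194, 194, 194, 194]
t=15: [82, 82, 82, 82, 82]

Answer: s_3(15) = 82
Key observation: This trace re-runs the system from the modified initial state.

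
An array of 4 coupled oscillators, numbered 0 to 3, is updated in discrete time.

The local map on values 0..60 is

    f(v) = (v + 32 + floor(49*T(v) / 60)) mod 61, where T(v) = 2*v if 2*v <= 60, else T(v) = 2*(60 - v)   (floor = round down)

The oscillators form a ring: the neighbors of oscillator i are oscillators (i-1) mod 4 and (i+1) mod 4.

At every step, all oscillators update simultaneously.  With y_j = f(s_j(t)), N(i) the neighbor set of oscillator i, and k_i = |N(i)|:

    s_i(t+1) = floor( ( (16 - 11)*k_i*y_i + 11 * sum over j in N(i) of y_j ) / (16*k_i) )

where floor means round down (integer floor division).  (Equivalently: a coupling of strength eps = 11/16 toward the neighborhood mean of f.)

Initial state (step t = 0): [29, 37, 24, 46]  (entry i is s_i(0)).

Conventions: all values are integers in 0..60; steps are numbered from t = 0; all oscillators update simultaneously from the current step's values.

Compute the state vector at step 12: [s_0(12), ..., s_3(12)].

Simulating step by step:
t=0: [29, 37, 24, 46]
t=1: [43, 41, 39, 40]
t=2: [42, 42, 43, 42]
t=3: [42, 41, 41, 41]
t=4: [42, 42, 43, 42]
t=5: [42, 41, 41, 41]
t=6: [42, 42, 43, 42]
t=7: [42, 41, 41, 41]
t=8: [42, 42, 43, 42]
t=9: [42, 41, 41, 41]
t=10: [42, 42, 43, 42]
t=11: [42, 41, 41, 41]
t=12: [42, 42, 43, 42]

Answer: [42, 42, 43, 42]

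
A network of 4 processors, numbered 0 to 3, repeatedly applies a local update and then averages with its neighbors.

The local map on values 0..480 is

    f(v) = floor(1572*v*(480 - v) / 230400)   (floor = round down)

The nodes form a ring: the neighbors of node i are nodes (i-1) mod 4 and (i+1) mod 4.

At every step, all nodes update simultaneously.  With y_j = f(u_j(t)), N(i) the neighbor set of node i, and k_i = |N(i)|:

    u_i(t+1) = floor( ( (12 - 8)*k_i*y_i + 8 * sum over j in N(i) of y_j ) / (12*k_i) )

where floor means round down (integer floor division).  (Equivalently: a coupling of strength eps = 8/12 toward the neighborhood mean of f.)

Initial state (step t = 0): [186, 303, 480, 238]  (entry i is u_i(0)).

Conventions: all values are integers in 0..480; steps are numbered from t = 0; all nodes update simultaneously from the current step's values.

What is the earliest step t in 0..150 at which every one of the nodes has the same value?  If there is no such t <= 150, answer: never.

Answer: 8
Key observation: Synchronization is absorbing here: once all nodes are equal they stay equal, and step 8 is the first all-equal step.

Derivation:
t=0: [186, 303, 480, 238]  (not all equal)
t=1: [376, 246, 252, 255]  (not all equal)
t=2: [349, 350, 391, 349]  (not all equal)
t=3: [310, 286, 286, 286]  (not all equal)
t=4: [371, 371, 378, 371]  (not all equal)
t=5: [275, 271, 271, 271]  (not all equal)
t=6: [385, 385, 386, 385]  (not all equal)
t=7: [249, 248, 248, 248]  (not all equal)
t=8: [392, 392, 392, 392]  (all equal)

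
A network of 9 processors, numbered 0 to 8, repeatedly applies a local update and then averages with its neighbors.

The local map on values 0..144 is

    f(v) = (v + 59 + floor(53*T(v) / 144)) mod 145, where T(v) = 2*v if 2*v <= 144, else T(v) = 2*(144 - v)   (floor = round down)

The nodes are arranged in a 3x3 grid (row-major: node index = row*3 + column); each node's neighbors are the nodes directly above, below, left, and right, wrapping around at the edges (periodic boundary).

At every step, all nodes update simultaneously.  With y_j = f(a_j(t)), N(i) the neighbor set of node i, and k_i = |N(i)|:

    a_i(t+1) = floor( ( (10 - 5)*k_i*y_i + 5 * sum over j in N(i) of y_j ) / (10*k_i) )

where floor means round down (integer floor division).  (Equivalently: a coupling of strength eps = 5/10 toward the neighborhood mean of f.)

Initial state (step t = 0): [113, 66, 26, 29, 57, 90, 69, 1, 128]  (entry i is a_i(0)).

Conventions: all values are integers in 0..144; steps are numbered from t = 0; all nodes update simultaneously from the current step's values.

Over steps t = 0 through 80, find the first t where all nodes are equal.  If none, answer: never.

Answer: 13
Key observation: Synchronization is absorbing here: once all nodes are equal they stay equal, and step 13 is the first all-equal step.

Derivation:
t=0: [113, 66, 26, 29, 57, 90, 69, 1, 128]  (not all equal)
t=1: [58, 42, 73, 71, 36, 56, 50, 45, 56]  (not all equal)
t=2: [32, 104, 40, 36, 100, 31, 24, 101, 28]  (not all equal)
t=3: [106, 65, 111, 107, 63, 106, 98, 60, 101]  (not all equal)
t=4: [44, 30, 45, 44, 28, 44, 42, 26, 42]  (not all equal)
t=5: [131, 115, 132, 131, 114, 131, 128, 112, 128]  (not all equal)
t=6: [53, 50, 53, 53, 50, 53, 52, 50, 52]  (not all equal)
t=7: [5, 1, 5, 5, 1, 5, 4, 1, 4]  (not all equal)
t=8: [65, 61, 65, 65, 61, 65, 64, 61, 64]  (not all equal)
t=9: [25, 20, 25, 25, 20, 25, 24, 20, 24]  (not all equal)
t=10: [100, 95, 100, 100, 95, 100, 99, 94, 99]  (not all equal)
t=11: [45, 45, 45, 45, 45, 45, 45, 44, 45]  (not all equal)
t=12: [137, 136, 137, 137, 136, 137, 136, 136, 136]  (not all equal)
t=13: [55, 55, 55, 55, 55, 55, 55, 55, 55]  (all equal)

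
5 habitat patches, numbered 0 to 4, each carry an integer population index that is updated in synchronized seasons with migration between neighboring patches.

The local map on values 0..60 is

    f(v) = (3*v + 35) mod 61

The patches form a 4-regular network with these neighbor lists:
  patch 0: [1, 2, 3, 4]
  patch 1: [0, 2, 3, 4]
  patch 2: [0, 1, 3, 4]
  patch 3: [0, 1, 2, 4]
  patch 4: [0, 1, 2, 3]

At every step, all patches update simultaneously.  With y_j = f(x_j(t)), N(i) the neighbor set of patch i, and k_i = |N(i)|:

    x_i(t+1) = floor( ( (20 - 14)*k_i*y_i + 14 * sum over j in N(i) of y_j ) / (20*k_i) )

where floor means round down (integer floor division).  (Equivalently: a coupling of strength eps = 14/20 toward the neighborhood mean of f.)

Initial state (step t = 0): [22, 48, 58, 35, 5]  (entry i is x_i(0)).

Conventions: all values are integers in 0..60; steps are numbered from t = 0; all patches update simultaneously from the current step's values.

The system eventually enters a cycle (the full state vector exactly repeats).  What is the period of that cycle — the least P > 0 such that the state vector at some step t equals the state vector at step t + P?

Answer: 10
Key observation: The state at step 3, [49, 49, 49, 49, 49], reappears at step 13 — and no state repeats earlier — so the cycle the system enters has period 10.

Derivation:
t=0: [22, 48, 58, 35, 5]
t=1: [38, 40, 36, 35, 39]
t=2: [25, 26, 25, 24, 26]
t=3: [49, 49, 49, 49, 49]
t=4: [60, 60, 60, 60, 60]
t=5: [32, 32, 32, 32, 32]
t=6: [9, 9, 9, 9, 9]
t=7: [1, 1, 1, 1, 1]
t=8: [38, 38, 38, 38, 38]
t=9: [27, 27, 27, 27, 27]
t=10: [55, 55, 55, 55, 55]
t=11: [17, 17, 17, 17, 17]
t=12: [25, 25, 25, 25, 25]
t=13: [49, 49, 49, 49, 49]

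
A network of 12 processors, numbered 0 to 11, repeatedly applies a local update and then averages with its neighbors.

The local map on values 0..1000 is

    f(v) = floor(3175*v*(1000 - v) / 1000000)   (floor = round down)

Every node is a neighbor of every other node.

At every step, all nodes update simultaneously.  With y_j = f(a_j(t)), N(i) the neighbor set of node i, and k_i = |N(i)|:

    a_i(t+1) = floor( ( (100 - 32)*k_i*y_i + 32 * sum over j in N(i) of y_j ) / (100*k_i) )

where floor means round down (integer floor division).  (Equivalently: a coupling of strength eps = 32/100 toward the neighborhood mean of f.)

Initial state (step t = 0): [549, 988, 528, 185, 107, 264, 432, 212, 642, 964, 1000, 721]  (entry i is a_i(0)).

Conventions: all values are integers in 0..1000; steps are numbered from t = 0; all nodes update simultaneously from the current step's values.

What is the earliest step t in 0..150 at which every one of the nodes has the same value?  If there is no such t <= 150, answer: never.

Answer: 20
Key observation: Synchronization is absorbing here: once all nodes are equal they stay equal, and step 20 is the first all-equal step.

Derivation:
t=0: [549, 988, 528, 185, 107, 264, 432, 212, 642, 964, 1000, 721]  (not all equal)
t=1: [680, 192, 683, 479, 365, 569, 675, 513, 643, 240, 168, 583]  (not all equal)
t=2: [687, 558, 685, 753, 716, 744, 691, 754, 711, 614, 526, 739]  (not all equal)
t=3: [678, 744, 680, 618, 654, 627, 675, 617, 658, 723, 749, 632]  (not all equal)
t=4: [693, 635, 691, 729, 709, 725, 695, 730, 706, 655, 630, 722]  (not all equal)
t=5: [673, 712, 674, 642, 660, 646, 672, 641, 663, 700, 715, 648]  (not all equal)
t=6: [698, 667, 697, 718, 707, 716, 698, 719, 705, 677, 664, 715]  (not all equal)
t=7: [668, 691, 669, 650, 660, 652, 668, 650, 662, 684, 693, 653]  (not all equal)
t=8: [704, 686, 703, 715, 709, 714, 704, 715, 708, 692, 685, 713]  (not all equal)
t=9: [660, 675, 661, 651, 656, 652, 660, 651, 657, 670, 676, 653]  (not all equal)
t=10: [711, 701, 711, 717, 714, 717, 711, 717, 713, 704, 700, 716]  (not all equal)
t=11: [651, 660, 651, 646, 649, 646, 651, 646, 649, 657, 661, 647]  (not all equal)
t=12: [720, 715, 720, 724, 722, 724, 720, 724, 722, 717, 714, 723]  (not all equal)
t=13: [639, 643, 639, 635, 637, 635, 639, 635, 637, 642, 644, 636]  (not all equal)
t=14: [732, 729, 732, 734, 733, 734, 732, 734, 733, 730, 728, 734]  (not all equal)
t=15: [622, 625, 622, 620, 621, 620, 622, 620, 621, 623, 625, 620]  (not all equal)
t=16: [746, 744, 746, 747, 746, 747, 746, 747, 746, 745, 744, 747]  (not all equal)
t=17: [601, 603, 601, 600, 601, 600, 601, 600, 601, 602, 603, 600]  (not all equal)
t=18: [761, 760, 761, 761, 761, 761, 761, 761, 761, 760, 760, 761]  (not all equal)
t=19: [577, 578, 577, 577, 577, 577, 577, 577, 577, 578, 578, 577]  (not all equal)
t=20: [774, 774, 774, 774, 774, 774, 774, 774, 774, 774, 774, 774]  (all equal)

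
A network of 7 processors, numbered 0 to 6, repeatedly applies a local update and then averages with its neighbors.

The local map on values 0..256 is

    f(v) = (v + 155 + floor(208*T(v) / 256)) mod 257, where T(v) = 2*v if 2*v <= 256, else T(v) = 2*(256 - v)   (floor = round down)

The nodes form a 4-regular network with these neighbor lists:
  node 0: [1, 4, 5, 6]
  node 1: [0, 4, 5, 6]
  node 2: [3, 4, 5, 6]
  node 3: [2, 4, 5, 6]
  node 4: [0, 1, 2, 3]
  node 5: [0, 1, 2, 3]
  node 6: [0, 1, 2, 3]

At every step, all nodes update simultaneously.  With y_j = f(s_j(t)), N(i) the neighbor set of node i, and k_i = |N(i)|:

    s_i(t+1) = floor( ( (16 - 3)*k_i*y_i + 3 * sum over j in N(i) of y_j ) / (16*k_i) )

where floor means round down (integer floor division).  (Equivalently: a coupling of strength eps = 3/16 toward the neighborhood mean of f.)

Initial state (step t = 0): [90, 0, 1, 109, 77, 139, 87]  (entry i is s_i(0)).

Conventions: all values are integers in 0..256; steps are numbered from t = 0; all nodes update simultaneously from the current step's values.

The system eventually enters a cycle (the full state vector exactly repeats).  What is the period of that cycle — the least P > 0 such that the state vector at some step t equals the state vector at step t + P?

Answer: 2
Key observation: The state at step 8, [194, 194, 194, 194, 194, 194, 194], reappears at step 10 — and no state repeats earlier — so the cycle the system enters has period 2.

Derivation:
t=0: [90, 0, 1, 109, 77, 139, 87]
t=1: [137, 153, 157, 178, 110, 213, 131]
t=2: [223, 215, 212, 202, 191, 186, 228]
t=3: [176, 179, 182, 186, 191, 193, 172]
t=4: [203, 201, 199, 197, 195, 194, 205]
t=5: [187, 188, 189, 189, 191, 191, 185]
t=6: [196, 195, 195, 195, 194, 194, 197]
t=7: [191, 191, 191, 191, 191, 191, 190]
t=8: [194, 194, 194, 194, 194, 194, 194]
t=9: [192, 192, 192, 192, 192, 192, 192]
t=10: [194, 194, 194, 194, 194, 194, 194]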